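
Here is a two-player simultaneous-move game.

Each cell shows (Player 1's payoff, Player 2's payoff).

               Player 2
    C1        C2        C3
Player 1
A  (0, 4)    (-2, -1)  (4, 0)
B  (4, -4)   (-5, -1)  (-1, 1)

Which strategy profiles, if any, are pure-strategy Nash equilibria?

There is no pure-strategy Nash equilibrium.

Player 1 against C1: payoffs 0, 4 → best response B.
Player 1 against C2: payoffs -2, -5 → best response A.
Player 1 against C3: payoffs 4, -1 → best response A.
Player 2 against A: payoffs 4, -1, 0 → best response C1.
Player 2 against B: payoffs -4, -1, 1 → best response C3.
No profile is a mutual best response for all players.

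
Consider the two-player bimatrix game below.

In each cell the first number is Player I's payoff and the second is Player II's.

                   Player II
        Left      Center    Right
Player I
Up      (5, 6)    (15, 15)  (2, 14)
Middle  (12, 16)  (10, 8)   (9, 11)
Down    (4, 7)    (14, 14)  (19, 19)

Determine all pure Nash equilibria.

(Up, Left): Player I can switch to Middle (5 → 12). Not NE.
(Up, Center): Player I gets 15, best alternative 14; Player II gets 15, best alternative 14. No profitable deviation — NE.
(Up, Right): Player I can switch to Middle (2 → 9). Not NE.
(Middle, Left): Player I gets 12, best alternative 5; Player II gets 16, best alternative 11. No profitable deviation — NE.
(Middle, Center): Player I can switch to Up (10 → 15). Not NE.
(Middle, Right): Player I can switch to Down (9 → 19). Not NE.
(Down, Left): Player I can switch to Up (4 → 5). Not NE.
(Down, Center): Player I can switch to Up (14 → 15). Not NE.
(Down, Right): Player I gets 19, best alternative 9; Player II gets 19, best alternative 14. No profitable deviation — NE.

(Up, Center) and (Middle, Left) and (Down, Right)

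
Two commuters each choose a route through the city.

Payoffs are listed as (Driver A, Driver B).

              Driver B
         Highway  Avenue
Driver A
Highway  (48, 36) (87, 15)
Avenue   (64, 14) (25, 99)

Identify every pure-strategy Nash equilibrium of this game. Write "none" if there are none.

No pure-strategy Nash equilibrium.

Driver A against Highway: payoffs 48, 64 → best response Avenue.
Driver A against Avenue: payoffs 87, 25 → best response Highway.
Driver B against Highway: payoffs 36, 15 → best response Highway.
Driver B against Avenue: payoffs 14, 99 → best response Avenue.
No profile is a mutual best response for all players.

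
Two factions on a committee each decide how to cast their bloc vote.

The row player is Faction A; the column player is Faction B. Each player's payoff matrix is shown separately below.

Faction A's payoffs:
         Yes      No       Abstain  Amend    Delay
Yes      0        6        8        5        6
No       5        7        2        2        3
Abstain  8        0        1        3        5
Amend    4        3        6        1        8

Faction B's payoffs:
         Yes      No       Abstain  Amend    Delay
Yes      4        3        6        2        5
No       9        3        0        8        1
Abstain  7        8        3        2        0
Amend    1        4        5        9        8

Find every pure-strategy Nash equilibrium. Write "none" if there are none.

Pure NE: (Yes, Abstain)

(Yes, Yes): Faction A can switch to No (0 → 5). Not NE.
(Yes, No): Faction A can switch to No (6 → 7). Not NE.
(Yes, Abstain): Faction A gets 8, best alternative 6; Faction B gets 6, best alternative 5. No profitable deviation — NE.
(Yes, Amend): Faction B can switch to Yes (2 → 4). Not NE.
(Yes, Delay): Faction A can switch to Amend (6 → 8). Not NE.
(No, Yes): Faction A can switch to Abstain (5 → 8). Not NE.
(No, No): Faction B can switch to Yes (3 → 9). Not NE.
(No, Abstain): Faction A can switch to Yes (2 → 8). Not NE.
(No, Amend): Faction A can switch to Yes (2 → 5). Not NE.
(No, Delay): Faction A can switch to Yes (3 → 6). Not NE.
(Abstain, Yes): Faction B can switch to No (7 → 8). Not NE.
(The remaining 9 profiles each have a profitable deviation by the same check.)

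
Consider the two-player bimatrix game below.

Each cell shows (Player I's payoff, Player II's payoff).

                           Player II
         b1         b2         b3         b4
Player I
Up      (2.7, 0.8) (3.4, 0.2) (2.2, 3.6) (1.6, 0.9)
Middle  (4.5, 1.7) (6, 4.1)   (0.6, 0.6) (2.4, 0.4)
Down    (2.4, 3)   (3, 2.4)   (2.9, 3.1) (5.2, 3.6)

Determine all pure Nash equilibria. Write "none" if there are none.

(Middle, b2); (Down, b4)

Player I against b1: payoffs 2.7, 4.5, 2.4 → best response Middle.
Player I against b2: payoffs 3.4, 6, 3 → best response Middle.
Player I against b3: payoffs 2.2, 0.6, 2.9 → best response Down.
Player I against b4: payoffs 1.6, 2.4, 5.2 → best response Down.
Player II against Up: payoffs 0.8, 0.2, 3.6, 0.9 → best response b3.
Player II against Middle: payoffs 1.7, 4.1, 0.6, 0.4 → best response b2.
Player II against Down: payoffs 3, 2.4, 3.1, 3.6 → best response b4.
Mutual best responses: (Middle, b2); (Down, b4).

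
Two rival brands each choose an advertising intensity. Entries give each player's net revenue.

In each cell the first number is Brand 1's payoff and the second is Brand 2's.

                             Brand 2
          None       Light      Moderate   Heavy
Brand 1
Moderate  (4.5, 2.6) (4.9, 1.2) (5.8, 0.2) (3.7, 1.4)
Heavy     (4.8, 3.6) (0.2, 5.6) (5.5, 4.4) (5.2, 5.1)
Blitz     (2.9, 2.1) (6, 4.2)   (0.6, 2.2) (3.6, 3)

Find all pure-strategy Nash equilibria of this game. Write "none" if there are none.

(Moderate, None): Brand 1 can switch to Heavy (4.5 → 4.8). Not NE.
(Moderate, Light): Brand 1 can switch to Blitz (4.9 → 6). Not NE.
(Moderate, Moderate): Brand 2 can switch to None (0.2 → 2.6). Not NE.
(Moderate, Heavy): Brand 1 can switch to Heavy (3.7 → 5.2). Not NE.
(Heavy, None): Brand 2 can switch to Light (3.6 → 5.6). Not NE.
(Heavy, Light): Brand 1 can switch to Moderate (0.2 → 4.9). Not NE.
(Heavy, Moderate): Brand 1 can switch to Moderate (5.5 → 5.8). Not NE.
(Heavy, Heavy): Brand 2 can switch to Light (5.1 → 5.6). Not NE.
(Blitz, None): Brand 1 can switch to Moderate (2.9 → 4.5). Not NE.
(Blitz, Light): Brand 1 gets 6, best alternative 4.9; Brand 2 gets 4.2, best alternative 3. No profitable deviation — NE.
(Blitz, Moderate): Brand 1 can switch to Moderate (0.6 → 5.8). Not NE.
(Blitz, Heavy): Brand 1 can switch to Moderate (3.6 → 3.7). Not NE.

(Blitz, Light)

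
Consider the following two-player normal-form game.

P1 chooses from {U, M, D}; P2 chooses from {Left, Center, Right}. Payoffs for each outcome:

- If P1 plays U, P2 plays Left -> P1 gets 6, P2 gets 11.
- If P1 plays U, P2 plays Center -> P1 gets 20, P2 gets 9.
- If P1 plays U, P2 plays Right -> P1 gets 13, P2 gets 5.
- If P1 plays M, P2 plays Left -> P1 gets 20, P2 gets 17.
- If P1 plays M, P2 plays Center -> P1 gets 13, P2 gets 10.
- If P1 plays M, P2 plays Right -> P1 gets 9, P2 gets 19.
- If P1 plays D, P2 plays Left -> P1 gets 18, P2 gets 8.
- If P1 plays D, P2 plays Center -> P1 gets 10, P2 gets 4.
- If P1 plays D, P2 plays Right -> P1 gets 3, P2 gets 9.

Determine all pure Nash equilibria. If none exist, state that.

(U, Left): P1 can switch to M (6 → 20). Not NE.
(U, Center): P2 can switch to Left (9 → 11). Not NE.
(U, Right): P2 can switch to Left (5 → 11). Not NE.
(M, Left): P2 can switch to Right (17 → 19). Not NE.
(M, Center): P1 can switch to U (13 → 20). Not NE.
(M, Right): P1 can switch to U (9 → 13). Not NE.
(D, Left): P1 can switch to M (18 → 20). Not NE.
(D, Center): P1 can switch to U (10 → 20). Not NE.
(D, Right): P1 can switch to U (3 → 13). Not NE.

There is no pure-strategy Nash equilibrium.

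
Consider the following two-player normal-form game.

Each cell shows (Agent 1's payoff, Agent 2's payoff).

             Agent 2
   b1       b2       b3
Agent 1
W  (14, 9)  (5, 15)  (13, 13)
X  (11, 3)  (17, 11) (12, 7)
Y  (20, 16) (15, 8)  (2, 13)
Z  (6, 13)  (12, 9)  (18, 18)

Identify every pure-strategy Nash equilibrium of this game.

The pure Nash equilibria are (X, b2), (Y, b1), (Z, b3).

Check each profile: it is a Nash equilibrium iff no player can strictly gain by switching unilaterally.
(W, b1): Agent 1 can switch to Y (14 → 20). Not NE.
(W, b2): Agent 1 can switch to X (5 → 17). Not NE.
(W, b3): Agent 1 can switch to Z (13 → 18). Not NE.
(X, b1): Agent 1 can switch to W (11 → 14). Not NE.
(X, b2): Agent 1 gets 17, best alternative 15; Agent 2 gets 11, best alternative 7. No profitable deviation — NE.
(X, b3): Agent 1 can switch to W (12 → 13). Not NE.
(Y, b1): Agent 1 gets 20, best alternative 14; Agent 2 gets 16, best alternative 13. No profitable deviation — NE.
(Y, b2): Agent 1 can switch to X (15 → 17). Not NE.
(Z, b3): Agent 1 gets 18, best alternative 13; Agent 2 gets 18, best alternative 13. No profitable deviation — NE.
(The remaining 3 profiles each have a profitable deviation by the same check.)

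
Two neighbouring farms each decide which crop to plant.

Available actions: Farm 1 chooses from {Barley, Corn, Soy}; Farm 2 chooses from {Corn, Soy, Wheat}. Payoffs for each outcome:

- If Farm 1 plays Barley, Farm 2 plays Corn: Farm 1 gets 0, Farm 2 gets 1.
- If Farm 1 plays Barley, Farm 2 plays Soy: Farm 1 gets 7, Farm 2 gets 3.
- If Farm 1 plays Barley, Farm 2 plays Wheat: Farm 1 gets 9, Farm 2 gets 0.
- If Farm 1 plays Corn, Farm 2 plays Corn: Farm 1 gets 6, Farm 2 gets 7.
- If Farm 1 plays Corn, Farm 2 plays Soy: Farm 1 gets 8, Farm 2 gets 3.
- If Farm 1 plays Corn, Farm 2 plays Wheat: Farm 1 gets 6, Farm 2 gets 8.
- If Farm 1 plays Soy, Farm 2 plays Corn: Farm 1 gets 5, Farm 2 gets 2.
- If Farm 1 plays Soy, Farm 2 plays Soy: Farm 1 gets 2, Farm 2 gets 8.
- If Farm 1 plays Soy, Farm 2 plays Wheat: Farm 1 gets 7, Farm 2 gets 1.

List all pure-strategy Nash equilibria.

none

Farm 1 against Corn: payoffs 0, 6, 5 → best response Corn.
Farm 1 against Soy: payoffs 7, 8, 2 → best response Corn.
Farm 1 against Wheat: payoffs 9, 6, 7 → best response Barley.
Farm 2 against Barley: payoffs 1, 3, 0 → best response Soy.
Farm 2 against Corn: payoffs 7, 3, 8 → best response Wheat.
Farm 2 against Soy: payoffs 2, 8, 1 → best response Soy.
No profile is a mutual best response for all players.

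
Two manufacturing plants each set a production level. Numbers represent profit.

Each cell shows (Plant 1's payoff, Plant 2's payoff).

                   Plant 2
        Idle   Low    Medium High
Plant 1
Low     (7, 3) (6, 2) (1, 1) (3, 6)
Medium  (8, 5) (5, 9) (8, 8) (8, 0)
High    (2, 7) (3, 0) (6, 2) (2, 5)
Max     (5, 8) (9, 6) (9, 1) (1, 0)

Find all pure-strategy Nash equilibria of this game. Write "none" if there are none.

none

(Low, Idle): Plant 1 can switch to Medium (7 → 8). Not NE.
(Low, Low): Plant 1 can switch to Max (6 → 9). Not NE.
(Low, Medium): Plant 1 can switch to Medium (1 → 8). Not NE.
(Low, High): Plant 1 can switch to Medium (3 → 8). Not NE.
(Medium, Idle): Plant 2 can switch to Low (5 → 9). Not NE.
(Medium, Low): Plant 1 can switch to Low (5 → 6). Not NE.
(Medium, Medium): Plant 1 can switch to Max (8 → 9). Not NE.
(Medium, High): Plant 2 can switch to Idle (0 → 5). Not NE.
(High, Idle): Plant 1 can switch to Low (2 → 7). Not NE.
(High, Low): Plant 1 can switch to Low (3 → 6). Not NE.
(The remaining 6 profiles each have a profitable deviation by the same check.)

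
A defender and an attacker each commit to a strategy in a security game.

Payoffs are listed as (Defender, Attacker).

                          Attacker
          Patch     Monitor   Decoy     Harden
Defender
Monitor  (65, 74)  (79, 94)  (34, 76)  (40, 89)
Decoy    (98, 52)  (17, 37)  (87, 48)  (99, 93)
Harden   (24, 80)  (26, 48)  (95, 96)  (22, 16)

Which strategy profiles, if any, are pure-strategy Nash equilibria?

(Monitor, Monitor); (Decoy, Harden); (Harden, Decoy)

Defender against Patch: payoffs 65, 98, 24 → best response Decoy.
Defender against Monitor: payoffs 79, 17, 26 → best response Monitor.
Defender against Decoy: payoffs 34, 87, 95 → best response Harden.
Defender against Harden: payoffs 40, 99, 22 → best response Decoy.
Attacker against Monitor: payoffs 74, 94, 76, 89 → best response Monitor.
Attacker against Decoy: payoffs 52, 37, 48, 93 → best response Harden.
Attacker against Harden: payoffs 80, 48, 96, 16 → best response Decoy.
Mutual best responses: (Monitor, Monitor); (Decoy, Harden); (Harden, Decoy).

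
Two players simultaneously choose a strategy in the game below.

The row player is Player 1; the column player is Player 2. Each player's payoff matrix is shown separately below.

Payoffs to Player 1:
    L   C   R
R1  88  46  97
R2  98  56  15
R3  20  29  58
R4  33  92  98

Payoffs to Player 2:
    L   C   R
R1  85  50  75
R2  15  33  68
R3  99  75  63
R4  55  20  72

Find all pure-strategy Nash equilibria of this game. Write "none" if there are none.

Pure NE: (R4, R)

(R1, L): Player 1 can switch to R2 (88 → 98). Not NE.
(R1, C): Player 1 can switch to R2 (46 → 56). Not NE.
(R1, R): Player 1 can switch to R4 (97 → 98). Not NE.
(R2, L): Player 2 can switch to C (15 → 33). Not NE.
(R2, C): Player 1 can switch to R4 (56 → 92). Not NE.
(R2, R): Player 1 can switch to R1 (15 → 97). Not NE.
(R3, L): Player 1 can switch to R1 (20 → 88). Not NE.
(R3, C): Player 1 can switch to R1 (29 → 46). Not NE.
(R4, R): Player 1 gets 98, best alternative 97; Player 2 gets 72, best alternative 55. No profitable deviation — NE.
(The remaining 3 profiles each have a profitable deviation by the same check.)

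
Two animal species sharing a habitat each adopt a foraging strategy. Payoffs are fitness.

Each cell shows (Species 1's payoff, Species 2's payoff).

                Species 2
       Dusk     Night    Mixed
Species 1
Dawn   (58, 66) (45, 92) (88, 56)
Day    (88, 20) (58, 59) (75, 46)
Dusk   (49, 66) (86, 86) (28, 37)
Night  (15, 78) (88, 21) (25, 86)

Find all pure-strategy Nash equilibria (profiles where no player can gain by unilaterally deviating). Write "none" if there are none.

No pure-strategy Nash equilibrium.

(Dawn, Dusk): Species 1 can switch to Day (58 → 88). Not NE.
(Dawn, Night): Species 1 can switch to Day (45 → 58). Not NE.
(Dawn, Mixed): Species 2 can switch to Dusk (56 → 66). Not NE.
(Day, Dusk): Species 2 can switch to Night (20 → 59). Not NE.
(Day, Night): Species 1 can switch to Dusk (58 → 86). Not NE.
(Day, Mixed): Species 1 can switch to Dawn (75 → 88). Not NE.
(Dusk, Dusk): Species 1 can switch to Dawn (49 → 58). Not NE.
(Dusk, Night): Species 1 can switch to Night (86 → 88). Not NE.
(Dusk, Mixed): Species 1 can switch to Dawn (28 → 88). Not NE.
(Night, Dusk): Species 1 can switch to Dawn (15 → 58). Not NE.
(Night, Night): Species 2 can switch to Dusk (21 → 78). Not NE.
(Night, Mixed): Species 1 can switch to Dawn (25 → 88). Not NE.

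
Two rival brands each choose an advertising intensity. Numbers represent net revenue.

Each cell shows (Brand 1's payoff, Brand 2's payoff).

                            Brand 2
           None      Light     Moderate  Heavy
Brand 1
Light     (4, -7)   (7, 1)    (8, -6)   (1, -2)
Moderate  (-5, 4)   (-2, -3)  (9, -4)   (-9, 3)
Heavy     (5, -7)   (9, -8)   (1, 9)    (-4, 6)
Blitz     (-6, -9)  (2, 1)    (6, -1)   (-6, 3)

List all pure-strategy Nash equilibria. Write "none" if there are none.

For each player, find the best response to each opponent profile; mutual best responses are the pure NE.
Brand 1 against None: payoffs 4, -5, 5, -6 → best response Heavy.
Brand 1 against Light: payoffs 7, -2, 9, 2 → best response Heavy.
Brand 1 against Moderate: payoffs 8, 9, 1, 6 → best response Moderate.
Brand 1 against Heavy: payoffs 1, -9, -4, -6 → best response Light.
Brand 2 against Light: payoffs -7, 1, -6, -2 → best response Light.
Brand 2 against Moderate: payoffs 4, -3, -4, 3 → best response None.
Brand 2 against Heavy: payoffs -7, -8, 9, 6 → best response Moderate.
Brand 2 against Blitz: payoffs -9, 1, -1, 3 → best response Heavy.
No profile is a mutual best response for all players.

none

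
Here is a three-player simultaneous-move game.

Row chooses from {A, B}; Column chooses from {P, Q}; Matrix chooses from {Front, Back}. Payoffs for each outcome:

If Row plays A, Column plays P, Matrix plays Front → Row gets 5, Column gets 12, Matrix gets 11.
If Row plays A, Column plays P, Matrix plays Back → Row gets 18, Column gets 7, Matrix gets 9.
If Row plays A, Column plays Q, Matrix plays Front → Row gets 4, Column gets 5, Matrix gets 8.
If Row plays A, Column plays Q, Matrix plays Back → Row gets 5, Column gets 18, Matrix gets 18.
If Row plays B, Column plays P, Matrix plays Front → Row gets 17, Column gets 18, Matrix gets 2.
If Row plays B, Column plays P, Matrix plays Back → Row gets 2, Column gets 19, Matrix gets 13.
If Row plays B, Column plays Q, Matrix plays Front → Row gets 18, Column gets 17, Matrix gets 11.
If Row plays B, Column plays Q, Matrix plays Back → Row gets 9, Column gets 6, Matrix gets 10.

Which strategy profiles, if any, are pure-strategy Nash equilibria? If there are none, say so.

Check each profile: it is a Nash equilibrium iff no player can strictly gain by switching unilaterally.
(A, P, Front): Row can switch to B (5 → 17). Not NE.
(A, P, Back): Column can switch to Q (7 → 18). Not NE.
(A, Q, Front): Row can switch to B (4 → 18). Not NE.
(A, Q, Back): Row can switch to B (5 → 9). Not NE.
(B, P, Front): Matrix can switch to Back (2 → 13). Not NE.
(B, P, Back): Row can switch to A (2 → 18). Not NE.
(The remaining 2 profiles each have a profitable deviation by the same check.)

There is no pure-strategy Nash equilibrium.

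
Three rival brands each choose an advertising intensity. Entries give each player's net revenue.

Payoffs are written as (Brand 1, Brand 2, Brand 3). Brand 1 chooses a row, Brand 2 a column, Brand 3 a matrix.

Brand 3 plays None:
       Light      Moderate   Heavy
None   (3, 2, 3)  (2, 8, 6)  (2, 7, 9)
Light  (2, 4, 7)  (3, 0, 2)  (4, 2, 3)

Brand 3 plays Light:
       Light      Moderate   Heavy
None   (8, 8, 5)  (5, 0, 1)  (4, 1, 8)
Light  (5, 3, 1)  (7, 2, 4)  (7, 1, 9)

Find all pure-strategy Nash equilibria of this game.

(None, Light, Light)

(None, Light, None): Brand 2 can switch to Moderate (2 → 8). Not NE.
(None, Light, Light): Brand 1 gets 8, best alternative 5; Brand 2 gets 8, best alternative 1; Brand 3 gets 5, best alternative 3. No profitable deviation — NE.
(None, Moderate, None): Brand 1 can switch to Light (2 → 3). Not NE.
(None, Moderate, Light): Brand 1 can switch to Light (5 → 7). Not NE.
(None, Heavy, None): Brand 1 can switch to Light (2 → 4). Not NE.
(None, Heavy, Light): Brand 1 can switch to Light (4 → 7). Not NE.
(Light, Light, None): Brand 1 can switch to None (2 → 3). Not NE.
(The remaining 5 profiles each have a profitable deviation by the same check.)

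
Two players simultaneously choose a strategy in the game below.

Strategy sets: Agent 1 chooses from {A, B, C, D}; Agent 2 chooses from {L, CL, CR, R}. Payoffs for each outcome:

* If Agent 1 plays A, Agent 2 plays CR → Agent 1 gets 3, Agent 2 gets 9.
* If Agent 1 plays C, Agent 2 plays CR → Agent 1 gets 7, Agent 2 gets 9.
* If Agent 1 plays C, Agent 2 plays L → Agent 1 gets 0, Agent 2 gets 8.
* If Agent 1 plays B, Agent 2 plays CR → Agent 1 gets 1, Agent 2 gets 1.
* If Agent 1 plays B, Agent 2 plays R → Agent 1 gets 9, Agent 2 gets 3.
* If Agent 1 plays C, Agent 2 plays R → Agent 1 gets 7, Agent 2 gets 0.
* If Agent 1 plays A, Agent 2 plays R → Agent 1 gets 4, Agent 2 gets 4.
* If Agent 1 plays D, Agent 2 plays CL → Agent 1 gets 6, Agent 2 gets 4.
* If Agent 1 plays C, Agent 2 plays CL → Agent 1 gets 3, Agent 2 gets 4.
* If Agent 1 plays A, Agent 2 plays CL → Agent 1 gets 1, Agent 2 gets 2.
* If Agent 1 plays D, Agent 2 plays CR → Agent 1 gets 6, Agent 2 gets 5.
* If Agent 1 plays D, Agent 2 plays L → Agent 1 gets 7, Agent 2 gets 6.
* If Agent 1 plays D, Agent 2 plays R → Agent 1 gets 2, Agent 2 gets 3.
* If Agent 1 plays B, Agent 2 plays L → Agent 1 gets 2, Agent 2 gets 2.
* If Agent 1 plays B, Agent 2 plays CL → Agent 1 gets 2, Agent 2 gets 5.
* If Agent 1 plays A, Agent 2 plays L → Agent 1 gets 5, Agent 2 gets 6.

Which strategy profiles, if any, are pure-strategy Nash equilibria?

The pure Nash equilibria are (C, CR); (D, L).

Check each profile: it is a Nash equilibrium iff no player can strictly gain by switching unilaterally.
(A, L): Agent 1 can switch to D (5 → 7). Not NE.
(A, CL): Agent 1 can switch to B (1 → 2). Not NE.
(A, CR): Agent 1 can switch to C (3 → 7). Not NE.
(A, R): Agent 1 can switch to B (4 → 9). Not NE.
(B, L): Agent 1 can switch to A (2 → 5). Not NE.
(B, CL): Agent 1 can switch to C (2 → 3). Not NE.
(B, CR): Agent 1 can switch to A (1 → 3). Not NE.
(B, R): Agent 2 can switch to CL (3 → 5). Not NE.
(C, L): Agent 1 can switch to A (0 → 5). Not NE.
(C, CL): Agent 1 can switch to D (3 → 6). Not NE.
(C, CR): Agent 1 gets 7, best alternative 6; Agent 2 gets 9, best alternative 8. No profitable deviation — NE.
(D, L): Agent 1 gets 7, best alternative 5; Agent 2 gets 6, best alternative 5. No profitable deviation — NE.
(The remaining 4 profiles each have a profitable deviation by the same check.)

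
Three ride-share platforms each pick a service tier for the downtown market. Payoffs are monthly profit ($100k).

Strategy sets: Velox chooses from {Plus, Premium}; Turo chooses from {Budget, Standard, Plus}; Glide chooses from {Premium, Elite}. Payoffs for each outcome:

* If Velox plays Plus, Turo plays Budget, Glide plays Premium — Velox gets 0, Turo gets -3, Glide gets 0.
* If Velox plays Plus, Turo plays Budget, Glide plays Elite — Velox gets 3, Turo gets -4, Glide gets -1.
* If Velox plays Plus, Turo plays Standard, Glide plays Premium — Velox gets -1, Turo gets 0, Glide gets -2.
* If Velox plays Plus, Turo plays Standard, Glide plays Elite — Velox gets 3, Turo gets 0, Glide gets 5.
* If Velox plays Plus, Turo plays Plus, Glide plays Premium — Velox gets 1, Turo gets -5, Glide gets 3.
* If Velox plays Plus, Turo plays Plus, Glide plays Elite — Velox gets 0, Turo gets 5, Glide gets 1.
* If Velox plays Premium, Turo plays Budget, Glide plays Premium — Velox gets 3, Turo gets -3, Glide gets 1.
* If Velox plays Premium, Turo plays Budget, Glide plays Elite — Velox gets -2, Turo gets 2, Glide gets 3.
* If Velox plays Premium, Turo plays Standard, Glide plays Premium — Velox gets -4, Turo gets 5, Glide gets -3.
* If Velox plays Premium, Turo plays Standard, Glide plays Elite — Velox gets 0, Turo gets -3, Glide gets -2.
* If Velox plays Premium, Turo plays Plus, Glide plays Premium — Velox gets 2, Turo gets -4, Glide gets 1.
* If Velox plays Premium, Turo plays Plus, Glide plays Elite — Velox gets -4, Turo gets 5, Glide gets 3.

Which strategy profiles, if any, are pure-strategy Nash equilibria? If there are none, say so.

Velox against (Budget, Premium): payoffs 0, 3 → best response Premium.
Velox against (Budget, Elite): payoffs 3, -2 → best response Plus.
Velox against (Standard, Premium): payoffs -1, -4 → best response Plus.
Velox against (Standard, Elite): payoffs 3, 0 → best response Plus.
Velox against (Plus, Premium): payoffs 1, 2 → best response Premium.
Velox against (Plus, Elite): payoffs 0, -4 → best response Plus.
Turo against (Plus, Premium): payoffs -3, 0, -5 → best response Standard.
Turo against (Plus, Elite): payoffs -4, 0, 5 → best response Plus.
Turo against (Premium, Premium): payoffs -3, 5, -4 → best response Standard.
Turo against (Premium, Elite): payoffs 2, -3, 5 → best response Plus.
Glide against (Plus, Budget): payoffs 0, -1 → best response Premium.
Glide against (Plus, Standard): payoffs -2, 5 → best response Elite.
Glide against (Plus, Plus): payoffs 3, 1 → best response Premium.
Glide against (Premium, Budget): payoffs 1, 3 → best response Elite.
Glide against (Premium, Standard): payoffs -3, -2 → best response Elite.
Glide against (Premium, Plus): payoffs 1, 3 → best response Elite.
No profile is a mutual best response for all players.

none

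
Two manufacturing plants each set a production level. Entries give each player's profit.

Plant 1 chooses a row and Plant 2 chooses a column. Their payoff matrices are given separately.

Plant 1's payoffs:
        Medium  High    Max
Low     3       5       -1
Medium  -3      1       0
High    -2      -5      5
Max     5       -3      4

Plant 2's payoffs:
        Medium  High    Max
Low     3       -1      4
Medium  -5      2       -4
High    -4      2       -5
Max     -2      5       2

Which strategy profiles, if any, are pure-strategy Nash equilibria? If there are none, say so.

none

(Low, Medium): Plant 1 can switch to Max (3 → 5). Not NE.
(Low, High): Plant 2 can switch to Medium (-1 → 3). Not NE.
(Low, Max): Plant 1 can switch to Medium (-1 → 0). Not NE.
(Medium, Medium): Plant 1 can switch to Low (-3 → 3). Not NE.
(Medium, High): Plant 1 can switch to Low (1 → 5). Not NE.
(Medium, Max): Plant 1 can switch to High (0 → 5). Not NE.
(High, Medium): Plant 1 can switch to Low (-2 → 3). Not NE.
(High, High): Plant 1 can switch to Low (-5 → 5). Not NE.
(The remaining 4 profiles each have a profitable deviation by the same check.)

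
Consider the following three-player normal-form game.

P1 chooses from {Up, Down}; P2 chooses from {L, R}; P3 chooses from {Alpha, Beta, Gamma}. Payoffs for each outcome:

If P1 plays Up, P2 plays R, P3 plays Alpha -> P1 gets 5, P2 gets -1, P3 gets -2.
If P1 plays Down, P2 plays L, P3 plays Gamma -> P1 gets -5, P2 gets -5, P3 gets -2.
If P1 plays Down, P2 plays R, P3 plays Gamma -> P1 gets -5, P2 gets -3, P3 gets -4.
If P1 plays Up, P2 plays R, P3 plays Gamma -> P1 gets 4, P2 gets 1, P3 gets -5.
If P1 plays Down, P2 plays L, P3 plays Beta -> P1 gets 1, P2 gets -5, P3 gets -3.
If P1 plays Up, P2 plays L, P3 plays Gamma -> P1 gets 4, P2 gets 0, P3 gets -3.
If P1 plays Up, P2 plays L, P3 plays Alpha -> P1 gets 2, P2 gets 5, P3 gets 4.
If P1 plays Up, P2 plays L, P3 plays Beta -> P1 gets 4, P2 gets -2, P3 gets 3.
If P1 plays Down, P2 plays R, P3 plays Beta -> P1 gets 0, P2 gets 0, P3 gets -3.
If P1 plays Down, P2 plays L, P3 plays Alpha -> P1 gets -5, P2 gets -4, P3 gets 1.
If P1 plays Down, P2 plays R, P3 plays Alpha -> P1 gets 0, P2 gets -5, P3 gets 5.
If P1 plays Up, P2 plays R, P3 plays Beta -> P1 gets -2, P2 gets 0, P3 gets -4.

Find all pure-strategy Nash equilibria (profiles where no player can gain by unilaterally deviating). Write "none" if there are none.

(Up, L, Alpha)

P1 against (L, Alpha): payoffs 2, -5 → best response Up.
P1 against (L, Beta): payoffs 4, 1 → best response Up.
P1 against (L, Gamma): payoffs 4, -5 → best response Up.
P1 against (R, Alpha): payoffs 5, 0 → best response Up.
P1 against (R, Beta): payoffs -2, 0 → best response Down.
P1 against (R, Gamma): payoffs 4, -5 → best response Up.
P2 against (Up, Alpha): payoffs 5, -1 → best response L.
P2 against (Up, Beta): payoffs -2, 0 → best response R.
P2 against (Up, Gamma): payoffs 0, 1 → best response R.
P2 against (Down, Alpha): payoffs -4, -5 → best response L.
P2 against (Down, Beta): payoffs -5, 0 → best response R.
P2 against (Down, Gamma): payoffs -5, -3 → best response R.
P3 against (Up, L): payoffs 4, 3, -3 → best response Alpha.
P3 against (Up, R): payoffs -2, -4, -5 → best response Alpha.
P3 against (Down, L): payoffs 1, -3, -2 → best response Alpha.
P3 against (Down, R): payoffs 5, -3, -4 → best response Alpha.
Mutual best responses: (Up, L, Alpha).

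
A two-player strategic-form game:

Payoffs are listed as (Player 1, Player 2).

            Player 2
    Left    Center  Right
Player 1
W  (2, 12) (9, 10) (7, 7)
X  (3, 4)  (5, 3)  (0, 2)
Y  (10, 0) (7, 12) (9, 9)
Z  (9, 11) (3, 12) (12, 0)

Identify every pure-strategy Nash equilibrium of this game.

Player 1 against Left: payoffs 2, 3, 10, 9 → best response Y.
Player 1 against Center: payoffs 9, 5, 7, 3 → best response W.
Player 1 against Right: payoffs 7, 0, 9, 12 → best response Z.
Player 2 against W: payoffs 12, 10, 7 → best response Left.
Player 2 against X: payoffs 4, 3, 2 → best response Left.
Player 2 against Y: payoffs 0, 12, 9 → best response Center.
Player 2 against Z: payoffs 11, 12, 0 → best response Center.
No profile is a mutual best response for all players.

none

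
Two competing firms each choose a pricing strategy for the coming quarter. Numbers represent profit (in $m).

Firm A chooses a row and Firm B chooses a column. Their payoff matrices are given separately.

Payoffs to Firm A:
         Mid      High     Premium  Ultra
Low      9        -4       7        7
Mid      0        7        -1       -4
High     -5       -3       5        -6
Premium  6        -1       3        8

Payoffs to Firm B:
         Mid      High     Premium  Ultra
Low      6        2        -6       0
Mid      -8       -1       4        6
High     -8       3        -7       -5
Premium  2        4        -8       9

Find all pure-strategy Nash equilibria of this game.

For each player, find the best response to each opponent profile; mutual best responses are the pure NE.
Firm A against Mid: payoffs 9, 0, -5, 6 → best response Low.
Firm A against High: payoffs -4, 7, -3, -1 → best response Mid.
Firm A against Premium: payoffs 7, -1, 5, 3 → best response Low.
Firm A against Ultra: payoffs 7, -4, -6, 8 → best response Premium.
Firm B against Low: payoffs 6, 2, -6, 0 → best response Mid.
Firm B against Mid: payoffs -8, -1, 4, 6 → best response Ultra.
Firm B against High: payoffs -8, 3, -7, -5 → best response High.
Firm B against Premium: payoffs 2, 4, -8, 9 → best response Ultra.
Mutual best responses: (Low, Mid); (Premium, Ultra).

The pure Nash equilibria are (Low, Mid); (Premium, Ultra).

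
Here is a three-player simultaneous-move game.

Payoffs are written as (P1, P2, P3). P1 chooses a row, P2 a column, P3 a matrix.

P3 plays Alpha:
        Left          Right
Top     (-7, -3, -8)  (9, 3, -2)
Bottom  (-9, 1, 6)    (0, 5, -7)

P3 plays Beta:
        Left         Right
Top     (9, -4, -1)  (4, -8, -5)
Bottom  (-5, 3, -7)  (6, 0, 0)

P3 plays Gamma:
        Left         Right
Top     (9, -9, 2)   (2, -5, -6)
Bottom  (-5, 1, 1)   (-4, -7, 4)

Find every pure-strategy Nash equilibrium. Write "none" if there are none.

P1 against (Left, Alpha): payoffs -7, -9 → best response Top.
P1 against (Left, Beta): payoffs 9, -5 → best response Top.
P1 against (Left, Gamma): payoffs 9, -5 → best response Top.
P1 against (Right, Alpha): payoffs 9, 0 → best response Top.
P1 against (Right, Beta): payoffs 4, 6 → best response Bottom.
P1 against (Right, Gamma): payoffs 2, -4 → best response Top.
P2 against (Top, Alpha): payoffs -3, 3 → best response Right.
P2 against (Top, Beta): payoffs -4, -8 → best response Left.
P2 against (Top, Gamma): payoffs -9, -5 → best response Right.
P2 against (Bottom, Alpha): payoffs 1, 5 → best response Right.
P2 against (Bottom, Beta): payoffs 3, 0 → best response Left.
P2 against (Bottom, Gamma): payoffs 1, -7 → best response Left.
P3 against (Top, Left): payoffs -8, -1, 2 → best response Gamma.
P3 against (Top, Right): payoffs -2, -5, -6 → best response Alpha.
P3 against (Bottom, Left): payoffs 6, -7, 1 → best response Alpha.
P3 against (Bottom, Right): payoffs -7, 0, 4 → best response Gamma.
Mutual best responses: (Top, Right, Alpha).

The unique pure-strategy Nash equilibrium is (Top, Right, Alpha).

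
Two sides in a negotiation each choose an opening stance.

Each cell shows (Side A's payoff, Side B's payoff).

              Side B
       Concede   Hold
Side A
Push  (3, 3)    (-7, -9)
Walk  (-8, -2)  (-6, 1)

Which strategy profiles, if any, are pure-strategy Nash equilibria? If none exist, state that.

The pure Nash equilibria are (Push, Concede); (Walk, Hold).

Side A against Concede: payoffs 3, -8 → best response Push.
Side A against Hold: payoffs -7, -6 → best response Walk.
Side B against Push: payoffs 3, -9 → best response Concede.
Side B against Walk: payoffs -2, 1 → best response Hold.
Mutual best responses: (Push, Concede); (Walk, Hold).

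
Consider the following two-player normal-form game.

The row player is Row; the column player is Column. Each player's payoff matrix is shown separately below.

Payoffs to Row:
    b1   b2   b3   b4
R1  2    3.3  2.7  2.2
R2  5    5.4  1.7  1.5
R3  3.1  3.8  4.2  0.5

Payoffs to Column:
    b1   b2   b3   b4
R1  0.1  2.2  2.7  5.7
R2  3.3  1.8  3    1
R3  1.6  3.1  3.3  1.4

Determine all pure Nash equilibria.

Check each profile: it is a Nash equilibrium iff no player can strictly gain by switching unilaterally.
(R1, b1): Row can switch to R2 (2 → 5). Not NE.
(R1, b2): Row can switch to R2 (3.3 → 5.4). Not NE.
(R1, b3): Row can switch to R3 (2.7 → 4.2). Not NE.
(R1, b4): Row gets 2.2, best alternative 1.5; Column gets 5.7, best alternative 2.7. No profitable deviation — NE.
(R2, b1): Row gets 5, best alternative 3.1; Column gets 3.3, best alternative 3. No profitable deviation — NE.
(R2, b2): Column can switch to b1 (1.8 → 3.3). Not NE.
(R2, b3): Row can switch to R1 (1.7 → 2.7). Not NE.
(R2, b4): Row can switch to R1 (1.5 → 2.2). Not NE.
(R3, b3): Row gets 4.2, best alternative 2.7; Column gets 3.3, best alternative 3.1. No profitable deviation — NE.
(The remaining 3 profiles each have a profitable deviation by the same check.)

The pure Nash equilibria are (R1, b4); (R2, b1); (R3, b3).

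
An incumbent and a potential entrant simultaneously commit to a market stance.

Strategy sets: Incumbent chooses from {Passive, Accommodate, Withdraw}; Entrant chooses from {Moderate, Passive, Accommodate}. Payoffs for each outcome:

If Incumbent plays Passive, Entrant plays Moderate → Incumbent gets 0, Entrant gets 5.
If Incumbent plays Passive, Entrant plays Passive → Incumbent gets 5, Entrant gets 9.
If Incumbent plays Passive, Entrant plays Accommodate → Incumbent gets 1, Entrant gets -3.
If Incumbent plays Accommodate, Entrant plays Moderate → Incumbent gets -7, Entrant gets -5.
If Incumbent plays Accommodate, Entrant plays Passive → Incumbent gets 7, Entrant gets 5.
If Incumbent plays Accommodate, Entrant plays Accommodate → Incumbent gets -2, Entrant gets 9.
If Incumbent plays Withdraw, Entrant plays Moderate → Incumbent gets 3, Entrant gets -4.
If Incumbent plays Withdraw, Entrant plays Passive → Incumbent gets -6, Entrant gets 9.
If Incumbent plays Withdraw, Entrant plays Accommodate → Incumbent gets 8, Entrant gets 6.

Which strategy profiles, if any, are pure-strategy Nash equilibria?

No pure-strategy Nash equilibrium.

Incumbent against Moderate: payoffs 0, -7, 3 → best response Withdraw.
Incumbent against Passive: payoffs 5, 7, -6 → best response Accommodate.
Incumbent against Accommodate: payoffs 1, -2, 8 → best response Withdraw.
Entrant against Passive: payoffs 5, 9, -3 → best response Passive.
Entrant against Accommodate: payoffs -5, 5, 9 → best response Accommodate.
Entrant against Withdraw: payoffs -4, 9, 6 → best response Passive.
No profile is a mutual best response for all players.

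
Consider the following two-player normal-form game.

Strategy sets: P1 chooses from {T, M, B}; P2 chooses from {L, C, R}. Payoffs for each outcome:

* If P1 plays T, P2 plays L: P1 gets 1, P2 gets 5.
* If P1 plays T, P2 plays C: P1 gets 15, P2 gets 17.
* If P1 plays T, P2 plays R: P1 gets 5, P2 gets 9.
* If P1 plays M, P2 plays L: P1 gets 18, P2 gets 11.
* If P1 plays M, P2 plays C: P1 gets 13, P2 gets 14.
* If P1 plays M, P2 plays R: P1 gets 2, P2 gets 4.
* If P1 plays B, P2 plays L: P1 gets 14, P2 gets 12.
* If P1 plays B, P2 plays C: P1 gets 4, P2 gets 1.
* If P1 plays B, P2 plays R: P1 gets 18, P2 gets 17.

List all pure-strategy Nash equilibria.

Pure-strategy Nash equilibria: (T, C); (B, R)

P1 against L: payoffs 1, 18, 14 → best response M.
P1 against C: payoffs 15, 13, 4 → best response T.
P1 against R: payoffs 5, 2, 18 → best response B.
P2 against T: payoffs 5, 17, 9 → best response C.
P2 against M: payoffs 11, 14, 4 → best response C.
P2 against B: payoffs 12, 1, 17 → best response R.
Mutual best responses: (T, C); (B, R).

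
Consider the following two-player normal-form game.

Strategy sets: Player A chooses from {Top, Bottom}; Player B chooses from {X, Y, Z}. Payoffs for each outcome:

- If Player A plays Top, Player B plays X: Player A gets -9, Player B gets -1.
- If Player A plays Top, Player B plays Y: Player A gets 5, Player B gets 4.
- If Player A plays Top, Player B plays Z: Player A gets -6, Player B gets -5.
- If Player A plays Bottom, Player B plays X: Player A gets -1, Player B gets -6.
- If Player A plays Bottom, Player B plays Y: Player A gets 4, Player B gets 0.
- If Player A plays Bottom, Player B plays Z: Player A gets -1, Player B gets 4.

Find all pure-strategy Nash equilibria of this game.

Player A against X: payoffs -9, -1 → best response Bottom.
Player A against Y: payoffs 5, 4 → best response Top.
Player A against Z: payoffs -6, -1 → best response Bottom.
Player B against Top: payoffs -1, 4, -5 → best response Y.
Player B against Bottom: payoffs -6, 0, 4 → best response Z.
Mutual best responses: (Top, Y); (Bottom, Z).

(Top, Y) and (Bottom, Z)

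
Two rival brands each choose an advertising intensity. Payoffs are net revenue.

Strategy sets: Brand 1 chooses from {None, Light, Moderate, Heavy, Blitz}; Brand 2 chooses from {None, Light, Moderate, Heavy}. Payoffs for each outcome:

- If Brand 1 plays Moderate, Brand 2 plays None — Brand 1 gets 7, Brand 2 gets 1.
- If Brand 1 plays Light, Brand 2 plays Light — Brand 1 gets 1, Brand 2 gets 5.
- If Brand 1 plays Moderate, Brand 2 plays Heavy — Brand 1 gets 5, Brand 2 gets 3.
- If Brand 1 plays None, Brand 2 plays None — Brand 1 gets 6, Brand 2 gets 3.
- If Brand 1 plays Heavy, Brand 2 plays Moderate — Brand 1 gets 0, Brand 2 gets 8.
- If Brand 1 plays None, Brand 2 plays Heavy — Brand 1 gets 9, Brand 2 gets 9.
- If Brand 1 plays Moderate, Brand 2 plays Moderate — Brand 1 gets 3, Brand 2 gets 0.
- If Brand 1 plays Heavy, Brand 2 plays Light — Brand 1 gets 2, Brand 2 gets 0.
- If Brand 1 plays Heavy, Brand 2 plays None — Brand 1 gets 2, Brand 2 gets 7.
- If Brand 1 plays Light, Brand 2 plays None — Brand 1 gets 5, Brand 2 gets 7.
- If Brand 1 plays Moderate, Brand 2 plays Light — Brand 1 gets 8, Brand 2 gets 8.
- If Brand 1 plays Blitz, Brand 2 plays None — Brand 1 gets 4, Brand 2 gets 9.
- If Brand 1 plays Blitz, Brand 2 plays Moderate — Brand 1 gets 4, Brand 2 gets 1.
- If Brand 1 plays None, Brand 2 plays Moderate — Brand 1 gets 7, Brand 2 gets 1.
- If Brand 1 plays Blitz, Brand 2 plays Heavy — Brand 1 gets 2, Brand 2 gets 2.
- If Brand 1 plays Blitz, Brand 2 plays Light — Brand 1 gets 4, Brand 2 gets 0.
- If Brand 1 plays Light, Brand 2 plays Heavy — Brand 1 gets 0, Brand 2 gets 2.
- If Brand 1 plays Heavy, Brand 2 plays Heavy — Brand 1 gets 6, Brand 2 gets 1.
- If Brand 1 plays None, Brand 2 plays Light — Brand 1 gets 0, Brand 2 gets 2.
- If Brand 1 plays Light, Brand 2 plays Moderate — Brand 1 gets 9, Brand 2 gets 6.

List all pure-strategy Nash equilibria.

For each player, find the best response to each opponent profile; mutual best responses are the pure NE.
Brand 1 against None: payoffs 6, 5, 7, 2, 4 → best response Moderate.
Brand 1 against Light: payoffs 0, 1, 8, 2, 4 → best response Moderate.
Brand 1 against Moderate: payoffs 7, 9, 3, 0, 4 → best response Light.
Brand 1 against Heavy: payoffs 9, 0, 5, 6, 2 → best response None.
Brand 2 against None: payoffs 3, 2, 1, 9 → best response Heavy.
Brand 2 against Light: payoffs 7, 5, 6, 2 → best response None.
Brand 2 against Moderate: payoffs 1, 8, 0, 3 → best response Light.
Brand 2 against Heavy: payoffs 7, 0, 8, 1 → best response Moderate.
Brand 2 against Blitz: payoffs 9, 0, 1, 2 → best response None.
Mutual best responses: (None, Heavy); (Moderate, Light).

The pure Nash equilibria are (None, Heavy) and (Moderate, Light).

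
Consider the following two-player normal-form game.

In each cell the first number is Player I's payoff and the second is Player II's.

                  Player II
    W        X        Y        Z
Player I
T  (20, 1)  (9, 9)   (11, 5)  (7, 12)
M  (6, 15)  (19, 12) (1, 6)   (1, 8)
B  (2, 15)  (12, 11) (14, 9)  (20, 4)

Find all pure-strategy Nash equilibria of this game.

(T, W): Player II can switch to X (1 → 9). Not NE.
(T, X): Player I can switch to M (9 → 19). Not NE.
(T, Y): Player I can switch to B (11 → 14). Not NE.
(T, Z): Player I can switch to B (7 → 20). Not NE.
(M, W): Player I can switch to T (6 → 20). Not NE.
(M, X): Player II can switch to W (12 → 15). Not NE.
(The remaining 6 profiles each have a profitable deviation by the same check.)

none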